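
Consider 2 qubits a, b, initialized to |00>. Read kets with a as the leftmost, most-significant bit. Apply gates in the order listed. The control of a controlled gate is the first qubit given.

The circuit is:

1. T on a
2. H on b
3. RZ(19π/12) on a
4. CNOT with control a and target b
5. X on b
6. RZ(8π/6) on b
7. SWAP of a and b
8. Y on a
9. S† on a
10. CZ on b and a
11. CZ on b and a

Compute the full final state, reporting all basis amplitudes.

The final amplitudes are -sqrt(2)*exp(3*I*pi/8)/2 on |00>, 0 on |01>, sqrt(2)*exp(13*I*pi/24)/2 on |10>, 0 on |11>. Key observation: the block from step 10 through step 11 cancels to the identity and can be dropped.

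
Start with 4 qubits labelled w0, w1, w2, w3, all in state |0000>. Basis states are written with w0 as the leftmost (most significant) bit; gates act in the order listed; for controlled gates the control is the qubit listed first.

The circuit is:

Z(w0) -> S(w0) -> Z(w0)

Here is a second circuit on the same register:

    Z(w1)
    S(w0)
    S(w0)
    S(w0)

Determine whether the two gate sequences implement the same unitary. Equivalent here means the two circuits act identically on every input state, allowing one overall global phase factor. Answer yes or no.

No — the two circuits implement different unitaries, even allowing a global phase.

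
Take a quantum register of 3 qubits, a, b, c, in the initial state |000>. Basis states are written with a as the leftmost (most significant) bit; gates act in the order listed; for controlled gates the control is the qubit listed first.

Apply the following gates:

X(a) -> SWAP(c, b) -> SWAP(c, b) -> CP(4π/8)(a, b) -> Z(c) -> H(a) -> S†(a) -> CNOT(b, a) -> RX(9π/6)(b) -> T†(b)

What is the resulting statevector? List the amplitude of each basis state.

The resulting statevector has amplitude -1/2 on |000>, 0 on |001>, -exp(I*pi/4)/2 on |010>, 0 on |011>, -I/2 on |100>, 0 on |101>, -exp(3*I*pi/4)/2 on |110>, 0 on |111>.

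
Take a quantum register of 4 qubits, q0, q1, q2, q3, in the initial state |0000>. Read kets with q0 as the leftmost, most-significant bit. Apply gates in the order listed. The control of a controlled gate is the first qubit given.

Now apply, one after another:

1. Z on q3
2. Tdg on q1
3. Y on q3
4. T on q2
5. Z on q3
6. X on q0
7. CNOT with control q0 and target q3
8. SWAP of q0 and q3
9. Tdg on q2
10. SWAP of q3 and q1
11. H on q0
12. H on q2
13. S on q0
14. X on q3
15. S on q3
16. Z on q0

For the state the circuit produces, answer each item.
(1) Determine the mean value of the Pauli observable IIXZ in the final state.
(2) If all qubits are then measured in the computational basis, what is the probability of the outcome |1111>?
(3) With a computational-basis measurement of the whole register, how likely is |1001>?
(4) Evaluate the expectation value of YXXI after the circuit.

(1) The observable IIXZ averages to -1.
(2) A full measurement returns |1111> with probability 1/4.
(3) The probability of measuring |1001> is 0.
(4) The observable YXXI averages to 0.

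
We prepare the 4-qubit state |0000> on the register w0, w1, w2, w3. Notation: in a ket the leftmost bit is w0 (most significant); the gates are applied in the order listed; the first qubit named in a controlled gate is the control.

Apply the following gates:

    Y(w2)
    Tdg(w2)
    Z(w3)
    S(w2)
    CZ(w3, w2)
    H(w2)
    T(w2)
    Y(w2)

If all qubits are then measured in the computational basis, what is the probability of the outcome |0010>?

A full measurement returns |0010> with probability 1/2.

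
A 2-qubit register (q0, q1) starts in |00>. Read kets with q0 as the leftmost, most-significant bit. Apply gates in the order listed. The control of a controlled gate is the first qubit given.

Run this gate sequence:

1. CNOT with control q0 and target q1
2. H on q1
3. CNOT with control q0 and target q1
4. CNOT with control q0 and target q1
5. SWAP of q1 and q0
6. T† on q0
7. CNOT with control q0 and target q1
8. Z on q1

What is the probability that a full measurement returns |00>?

Outcome |00> occurs with probability 1/2.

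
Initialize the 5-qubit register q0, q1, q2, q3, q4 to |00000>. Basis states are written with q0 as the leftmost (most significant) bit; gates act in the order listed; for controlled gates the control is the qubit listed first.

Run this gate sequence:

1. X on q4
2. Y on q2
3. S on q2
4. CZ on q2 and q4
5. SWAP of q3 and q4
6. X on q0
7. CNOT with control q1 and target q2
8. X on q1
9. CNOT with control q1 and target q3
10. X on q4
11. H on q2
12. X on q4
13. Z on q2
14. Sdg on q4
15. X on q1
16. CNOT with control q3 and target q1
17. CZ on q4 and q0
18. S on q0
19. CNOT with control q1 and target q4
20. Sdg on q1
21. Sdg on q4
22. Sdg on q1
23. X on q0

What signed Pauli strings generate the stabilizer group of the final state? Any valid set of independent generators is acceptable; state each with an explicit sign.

One valid set of independent stabilizer generators is +IIXII, +ZIIII, +IZIII, +IIIZI, +IIIIZ (any independent generating set of the same group is equally correct).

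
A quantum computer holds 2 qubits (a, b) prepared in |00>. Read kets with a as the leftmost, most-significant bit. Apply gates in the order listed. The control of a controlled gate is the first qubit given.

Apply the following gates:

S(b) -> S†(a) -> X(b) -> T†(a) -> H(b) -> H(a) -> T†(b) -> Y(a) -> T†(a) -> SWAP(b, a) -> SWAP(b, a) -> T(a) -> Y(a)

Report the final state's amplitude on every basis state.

The final amplitudes are 1/2 on |00>, exp(3*I*pi/4)/2 on |01>, 1/2 on |10>, exp(3*I*pi/4)/2 on |11>.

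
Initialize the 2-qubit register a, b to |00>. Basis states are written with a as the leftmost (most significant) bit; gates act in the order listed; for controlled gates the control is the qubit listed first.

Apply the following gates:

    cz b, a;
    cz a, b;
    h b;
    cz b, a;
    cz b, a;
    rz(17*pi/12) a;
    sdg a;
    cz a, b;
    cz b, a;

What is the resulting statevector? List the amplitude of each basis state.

The final amplitudes are -sqrt(2)*exp(7*I*pi/24)/2 on |00>, -sqrt(2)*exp(7*I*pi/24)/2 on |01>, 0 on |10>, 0 on |11>.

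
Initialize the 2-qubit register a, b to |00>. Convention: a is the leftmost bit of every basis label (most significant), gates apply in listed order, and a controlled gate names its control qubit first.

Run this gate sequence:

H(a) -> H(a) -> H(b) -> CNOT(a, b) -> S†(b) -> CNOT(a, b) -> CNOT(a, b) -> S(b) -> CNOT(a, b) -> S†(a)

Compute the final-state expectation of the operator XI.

In the final state, XI has expectation 0. Key observation: gates 4-9 undo each other exactly, leaving only the rest of the circuit to track.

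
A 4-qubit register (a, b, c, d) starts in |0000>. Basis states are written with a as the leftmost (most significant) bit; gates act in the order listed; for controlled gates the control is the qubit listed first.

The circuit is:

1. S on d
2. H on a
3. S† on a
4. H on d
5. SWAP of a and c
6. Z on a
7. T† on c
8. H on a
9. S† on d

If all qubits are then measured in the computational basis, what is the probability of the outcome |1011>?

Outcome |1011> occurs with probability 1/8.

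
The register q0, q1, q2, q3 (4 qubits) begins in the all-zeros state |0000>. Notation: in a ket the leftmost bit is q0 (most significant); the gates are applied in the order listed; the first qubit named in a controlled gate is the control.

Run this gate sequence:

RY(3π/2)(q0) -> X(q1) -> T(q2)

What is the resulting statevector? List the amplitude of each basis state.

After the circuit, the state carries amplitude -sqrt(2)/2 on |0100>, sqrt(2)/2 on |1100>, and 0 on every other basis state.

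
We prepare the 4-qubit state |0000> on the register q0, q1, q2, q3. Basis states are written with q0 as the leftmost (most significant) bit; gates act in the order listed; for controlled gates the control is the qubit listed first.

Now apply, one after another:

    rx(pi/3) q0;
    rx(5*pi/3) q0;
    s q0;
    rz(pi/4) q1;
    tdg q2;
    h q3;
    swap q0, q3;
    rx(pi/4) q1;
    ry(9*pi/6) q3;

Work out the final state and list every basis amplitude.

The final amplitudes are -sqrt(sqrt(2) + 2)*exp(7*I*pi/8)/4 on |0000>, sqrt(sqrt(2) + 2)*exp(7*I*pi/8)/4 on |0001>, 0 on |0010>, 0 on |0011>, -sqrt(2 - sqrt(2))*exp(3*I*pi/8)/4 on |0100>, sqrt(2 - sqrt(2))*exp(3*I*pi/8)/4 on |0101>, 0 on |0110>, 0 on |0111>, -sqrt(sqrt(2) + 2)*exp(7*I*pi/8)/4 on |1000>, sqrt(sqrt(2) + 2)*exp(7*I*pi/8)/4 on |1001>, 0 on |1010>, 0 on |1011>, -sqrt(2 - sqrt(2))*exp(3*I*pi/8)/4 on |1100>, sqrt(2 - sqrt(2))*exp(3*I*pi/8)/4 on |1101>, 0 on |1110>, 0 on |1111>.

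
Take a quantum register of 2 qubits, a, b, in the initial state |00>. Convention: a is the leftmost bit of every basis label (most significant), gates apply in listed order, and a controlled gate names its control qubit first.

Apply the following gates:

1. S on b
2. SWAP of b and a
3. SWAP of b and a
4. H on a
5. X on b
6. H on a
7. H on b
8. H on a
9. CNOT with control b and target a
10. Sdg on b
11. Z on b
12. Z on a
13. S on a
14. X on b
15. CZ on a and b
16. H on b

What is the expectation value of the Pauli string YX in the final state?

The expectation value of YX is -1.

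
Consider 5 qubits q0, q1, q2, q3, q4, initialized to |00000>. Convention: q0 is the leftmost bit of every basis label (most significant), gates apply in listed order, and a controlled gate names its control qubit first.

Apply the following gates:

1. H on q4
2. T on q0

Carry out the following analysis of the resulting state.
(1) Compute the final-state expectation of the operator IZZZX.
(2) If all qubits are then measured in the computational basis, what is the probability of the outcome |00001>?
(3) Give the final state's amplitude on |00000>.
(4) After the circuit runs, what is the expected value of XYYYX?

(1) The expectation value of IZZZX is 1.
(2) A full measurement returns |00001> with probability 1/2.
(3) |00000> carries amplitude sqrt(2)/2 in the final state.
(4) In the final state, XYYYX has expectation 0.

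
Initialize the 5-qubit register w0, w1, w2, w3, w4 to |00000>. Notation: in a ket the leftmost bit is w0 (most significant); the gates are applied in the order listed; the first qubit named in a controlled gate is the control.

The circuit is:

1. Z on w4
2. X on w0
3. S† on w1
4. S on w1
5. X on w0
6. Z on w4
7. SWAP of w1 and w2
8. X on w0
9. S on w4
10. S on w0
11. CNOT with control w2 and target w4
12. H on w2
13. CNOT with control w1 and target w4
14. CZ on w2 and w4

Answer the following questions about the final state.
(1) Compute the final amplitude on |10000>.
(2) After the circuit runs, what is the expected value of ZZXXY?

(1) |10000> carries amplitude sqrt(2)*I/2 in the final state. Key observation: steps 1-6 multiply out to the identity, so the circuit reduces to the remaining gates.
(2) In the final state, ZZXXY has expectation 0.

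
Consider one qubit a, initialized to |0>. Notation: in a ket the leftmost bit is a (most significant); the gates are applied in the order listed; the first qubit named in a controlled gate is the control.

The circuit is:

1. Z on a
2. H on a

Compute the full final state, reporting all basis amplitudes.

The final amplitudes are sqrt(2)/2 on |0>, sqrt(2)/2 on |1>.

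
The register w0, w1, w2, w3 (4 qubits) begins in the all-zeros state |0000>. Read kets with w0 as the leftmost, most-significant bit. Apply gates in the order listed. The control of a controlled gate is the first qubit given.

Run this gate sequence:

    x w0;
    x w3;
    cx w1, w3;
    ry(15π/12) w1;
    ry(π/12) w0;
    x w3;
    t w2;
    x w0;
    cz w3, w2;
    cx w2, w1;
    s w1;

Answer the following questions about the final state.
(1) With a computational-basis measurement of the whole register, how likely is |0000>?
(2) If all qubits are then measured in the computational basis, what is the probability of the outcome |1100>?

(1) The probability of measuring |0000> is -sqrt(3)/16 - sqrt(2)/16 + sqrt(6)/16 + 3/16.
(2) A full measurement returns |1100> with probability -sqrt(6)/16 - sqrt(3)/16 + sqrt(2)/16 + 3/16.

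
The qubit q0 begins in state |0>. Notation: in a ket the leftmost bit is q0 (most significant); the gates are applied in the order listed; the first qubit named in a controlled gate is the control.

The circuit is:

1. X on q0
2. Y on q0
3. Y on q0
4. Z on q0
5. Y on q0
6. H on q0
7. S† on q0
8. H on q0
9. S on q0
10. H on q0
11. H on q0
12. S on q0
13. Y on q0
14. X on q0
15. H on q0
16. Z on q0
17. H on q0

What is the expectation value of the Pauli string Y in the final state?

In the final state, Y has expectation -1.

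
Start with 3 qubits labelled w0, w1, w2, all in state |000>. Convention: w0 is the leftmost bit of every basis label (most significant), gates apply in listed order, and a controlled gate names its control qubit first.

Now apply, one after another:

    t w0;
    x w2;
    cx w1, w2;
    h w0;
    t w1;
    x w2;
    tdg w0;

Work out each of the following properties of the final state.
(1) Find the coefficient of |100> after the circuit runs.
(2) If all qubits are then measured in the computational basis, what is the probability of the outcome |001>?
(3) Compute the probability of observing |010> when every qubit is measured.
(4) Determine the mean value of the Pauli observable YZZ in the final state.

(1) The final state's coefficient on |100> equals -sqrt(2)*exp(3*I*pi/4)/2.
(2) Outcome |001> occurs with probability 0.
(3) The probability of measuring |010> is 0.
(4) In the final state, YZZ has expectation -sqrt(2)/2.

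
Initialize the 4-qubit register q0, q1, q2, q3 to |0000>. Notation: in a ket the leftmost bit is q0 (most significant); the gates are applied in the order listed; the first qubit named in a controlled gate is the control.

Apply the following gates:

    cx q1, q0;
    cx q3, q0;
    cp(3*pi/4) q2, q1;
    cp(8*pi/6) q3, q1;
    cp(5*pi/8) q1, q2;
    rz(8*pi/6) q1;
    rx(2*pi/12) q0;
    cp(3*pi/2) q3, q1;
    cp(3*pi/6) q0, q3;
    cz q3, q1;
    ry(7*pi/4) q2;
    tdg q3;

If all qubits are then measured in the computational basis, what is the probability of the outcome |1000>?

Outcome |1000> occurs with probability -sqrt(3)/8 - sqrt(6)/16 + sqrt(2)/8 + 1/4.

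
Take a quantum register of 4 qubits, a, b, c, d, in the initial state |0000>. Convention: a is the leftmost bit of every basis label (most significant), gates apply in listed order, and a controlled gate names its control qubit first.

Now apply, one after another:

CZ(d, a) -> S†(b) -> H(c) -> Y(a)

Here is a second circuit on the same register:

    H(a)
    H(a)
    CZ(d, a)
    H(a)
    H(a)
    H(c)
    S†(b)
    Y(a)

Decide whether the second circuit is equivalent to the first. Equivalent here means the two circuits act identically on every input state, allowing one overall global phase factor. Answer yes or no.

Yes — the two circuits implement the same unitary up to a global phase.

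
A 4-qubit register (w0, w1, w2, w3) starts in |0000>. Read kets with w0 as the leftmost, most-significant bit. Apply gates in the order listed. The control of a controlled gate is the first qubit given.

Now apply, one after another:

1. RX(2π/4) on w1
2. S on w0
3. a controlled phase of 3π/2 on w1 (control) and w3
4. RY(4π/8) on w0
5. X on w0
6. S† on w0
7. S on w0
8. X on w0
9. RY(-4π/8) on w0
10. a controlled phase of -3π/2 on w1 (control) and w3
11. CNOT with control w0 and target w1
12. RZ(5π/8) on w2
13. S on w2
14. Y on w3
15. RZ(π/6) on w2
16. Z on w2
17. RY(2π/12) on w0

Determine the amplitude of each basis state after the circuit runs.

The resulting statevector has amplitude (1 + sqrt(3))*exp(5*I*pi/48)/4 on |0001>, (-sqrt(3) - 1)*exp(29*I*pi/48)/4 on |0101>, (-1 + sqrt(3))*exp(5*I*pi/48)/4 on |1001>, (1 - sqrt(3))*exp(29*I*pi/48)/4 on |1101>, and 0 on every other basis state. Key observation: the block from step 3 through step 10 cancels to the identity and can be dropped.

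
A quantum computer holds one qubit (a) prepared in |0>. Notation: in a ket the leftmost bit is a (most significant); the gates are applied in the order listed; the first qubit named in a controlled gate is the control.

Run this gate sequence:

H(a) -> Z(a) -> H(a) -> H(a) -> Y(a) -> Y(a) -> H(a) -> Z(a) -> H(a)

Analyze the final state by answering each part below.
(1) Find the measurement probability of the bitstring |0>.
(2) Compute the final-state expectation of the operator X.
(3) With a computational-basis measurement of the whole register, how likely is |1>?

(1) The probability of measuring |0> is 1/2.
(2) The expectation value of X is -1.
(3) The probability of measuring |1> is 1/2.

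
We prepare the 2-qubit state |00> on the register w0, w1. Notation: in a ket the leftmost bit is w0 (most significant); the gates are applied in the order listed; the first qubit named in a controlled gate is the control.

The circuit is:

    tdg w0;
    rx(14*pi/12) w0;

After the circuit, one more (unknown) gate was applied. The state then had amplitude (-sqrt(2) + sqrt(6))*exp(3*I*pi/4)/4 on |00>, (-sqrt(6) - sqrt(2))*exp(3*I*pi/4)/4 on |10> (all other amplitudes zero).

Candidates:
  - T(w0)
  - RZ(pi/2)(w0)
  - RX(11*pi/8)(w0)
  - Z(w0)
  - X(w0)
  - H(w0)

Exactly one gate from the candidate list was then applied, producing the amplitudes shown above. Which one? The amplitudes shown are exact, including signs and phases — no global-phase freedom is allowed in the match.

It was RZ(pi/2)(w0) that produced the state shown.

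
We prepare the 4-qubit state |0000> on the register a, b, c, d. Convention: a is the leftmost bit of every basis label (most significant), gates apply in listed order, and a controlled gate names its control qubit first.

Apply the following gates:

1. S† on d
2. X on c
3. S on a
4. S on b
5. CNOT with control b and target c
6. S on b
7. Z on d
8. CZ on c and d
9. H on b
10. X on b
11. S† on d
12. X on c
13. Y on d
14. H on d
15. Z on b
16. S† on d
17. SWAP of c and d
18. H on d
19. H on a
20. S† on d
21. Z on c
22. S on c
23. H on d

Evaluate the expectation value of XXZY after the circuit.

The observable XXZY averages to 0.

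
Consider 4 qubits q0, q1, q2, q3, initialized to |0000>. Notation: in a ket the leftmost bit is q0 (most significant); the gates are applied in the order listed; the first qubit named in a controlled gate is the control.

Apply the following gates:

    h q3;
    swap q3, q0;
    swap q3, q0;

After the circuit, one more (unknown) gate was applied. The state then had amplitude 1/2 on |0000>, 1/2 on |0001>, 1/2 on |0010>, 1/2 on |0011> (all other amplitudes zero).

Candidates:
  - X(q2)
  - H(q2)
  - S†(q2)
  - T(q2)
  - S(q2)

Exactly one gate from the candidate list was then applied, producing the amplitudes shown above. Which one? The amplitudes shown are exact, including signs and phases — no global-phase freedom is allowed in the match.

The unique candidate consistent with the amplitudes is H(q2).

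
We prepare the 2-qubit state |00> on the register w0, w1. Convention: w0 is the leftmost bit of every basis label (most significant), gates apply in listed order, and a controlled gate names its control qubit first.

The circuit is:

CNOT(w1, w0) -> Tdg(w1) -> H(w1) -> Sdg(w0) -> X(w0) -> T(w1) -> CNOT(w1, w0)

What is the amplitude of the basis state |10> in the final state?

|10> carries amplitude sqrt(2)/2 in the final state.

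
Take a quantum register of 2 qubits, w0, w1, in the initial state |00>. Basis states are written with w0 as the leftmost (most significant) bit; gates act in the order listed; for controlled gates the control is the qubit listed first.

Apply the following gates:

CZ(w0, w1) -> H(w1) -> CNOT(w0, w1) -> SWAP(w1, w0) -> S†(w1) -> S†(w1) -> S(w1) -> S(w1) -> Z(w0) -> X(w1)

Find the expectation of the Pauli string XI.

The expectation value of XI is -1.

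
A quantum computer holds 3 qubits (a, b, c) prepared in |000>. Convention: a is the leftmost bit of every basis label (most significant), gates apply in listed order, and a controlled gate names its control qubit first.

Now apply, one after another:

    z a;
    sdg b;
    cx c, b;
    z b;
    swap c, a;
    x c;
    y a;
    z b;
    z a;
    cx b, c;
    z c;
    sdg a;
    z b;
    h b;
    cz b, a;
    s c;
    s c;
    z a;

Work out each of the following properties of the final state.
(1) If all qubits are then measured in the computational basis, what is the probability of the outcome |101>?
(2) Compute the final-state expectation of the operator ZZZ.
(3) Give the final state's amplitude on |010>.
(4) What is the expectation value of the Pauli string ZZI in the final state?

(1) A full measurement returns |101> with probability 1/2.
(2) The observable ZZZ averages to 0.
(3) The final state's coefficient on |010> equals 0.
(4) In the final state, ZZI has expectation 0.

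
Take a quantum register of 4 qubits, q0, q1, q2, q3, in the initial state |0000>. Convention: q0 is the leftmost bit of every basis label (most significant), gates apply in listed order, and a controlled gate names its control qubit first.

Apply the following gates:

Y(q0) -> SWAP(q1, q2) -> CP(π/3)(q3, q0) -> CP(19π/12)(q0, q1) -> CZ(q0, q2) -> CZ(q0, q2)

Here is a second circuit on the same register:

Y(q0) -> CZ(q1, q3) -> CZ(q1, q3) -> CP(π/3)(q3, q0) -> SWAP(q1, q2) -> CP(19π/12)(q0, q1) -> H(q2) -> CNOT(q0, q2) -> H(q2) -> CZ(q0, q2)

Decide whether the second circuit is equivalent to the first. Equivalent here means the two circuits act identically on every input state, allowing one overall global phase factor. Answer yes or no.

Yes — the two circuits implement the same unitary up to a global phase.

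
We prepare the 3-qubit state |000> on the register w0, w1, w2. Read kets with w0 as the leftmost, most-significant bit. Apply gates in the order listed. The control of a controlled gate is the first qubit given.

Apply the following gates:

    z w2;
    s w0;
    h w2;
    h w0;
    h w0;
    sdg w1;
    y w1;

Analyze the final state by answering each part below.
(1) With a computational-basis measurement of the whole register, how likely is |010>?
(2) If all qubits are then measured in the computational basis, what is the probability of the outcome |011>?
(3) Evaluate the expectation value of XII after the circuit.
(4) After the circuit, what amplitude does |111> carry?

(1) A full measurement returns |010> with probability 1/2.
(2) A full measurement returns |011> with probability 1/2.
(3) The expectation value of XII is 0.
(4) |111> carries amplitude 0 in the final state.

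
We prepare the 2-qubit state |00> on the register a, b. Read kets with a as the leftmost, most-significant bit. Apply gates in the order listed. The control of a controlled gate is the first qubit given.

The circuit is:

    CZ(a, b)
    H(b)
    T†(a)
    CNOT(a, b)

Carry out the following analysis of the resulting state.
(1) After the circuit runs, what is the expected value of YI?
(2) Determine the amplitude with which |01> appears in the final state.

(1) In the final state, YI has expectation 0.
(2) |01> carries amplitude sqrt(2)/2 in the final state.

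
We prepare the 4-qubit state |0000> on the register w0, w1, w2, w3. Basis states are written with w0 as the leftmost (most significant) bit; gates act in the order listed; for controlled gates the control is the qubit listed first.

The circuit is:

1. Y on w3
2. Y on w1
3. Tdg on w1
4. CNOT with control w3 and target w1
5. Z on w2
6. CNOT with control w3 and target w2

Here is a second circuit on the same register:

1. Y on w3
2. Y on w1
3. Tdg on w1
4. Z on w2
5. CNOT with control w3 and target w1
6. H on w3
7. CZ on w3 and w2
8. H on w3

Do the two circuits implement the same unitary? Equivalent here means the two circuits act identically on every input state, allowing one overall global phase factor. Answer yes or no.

No: there is an input state on which the two circuits produce genuinely different outputs (not merely differing by a phase).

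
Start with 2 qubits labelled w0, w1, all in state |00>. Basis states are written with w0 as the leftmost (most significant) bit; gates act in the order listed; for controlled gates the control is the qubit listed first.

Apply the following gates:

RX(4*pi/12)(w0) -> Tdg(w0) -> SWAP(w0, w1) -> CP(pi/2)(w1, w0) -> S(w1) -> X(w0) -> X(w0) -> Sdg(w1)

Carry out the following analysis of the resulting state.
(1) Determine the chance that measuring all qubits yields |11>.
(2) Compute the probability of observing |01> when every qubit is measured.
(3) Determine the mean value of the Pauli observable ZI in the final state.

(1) Outcome |11> occurs with probability 0. Key observation: steps 5-8 multiply out to the identity, so the circuit reduces to the remaining gates.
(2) Outcome |01> occurs with probability 1/4.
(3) The observable ZI averages to 1.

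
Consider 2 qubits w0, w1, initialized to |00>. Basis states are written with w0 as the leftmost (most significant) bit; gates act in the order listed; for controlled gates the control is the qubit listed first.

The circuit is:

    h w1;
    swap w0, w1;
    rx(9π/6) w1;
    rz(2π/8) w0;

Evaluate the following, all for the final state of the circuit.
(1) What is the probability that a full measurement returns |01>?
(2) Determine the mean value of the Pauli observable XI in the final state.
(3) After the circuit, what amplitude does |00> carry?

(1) Outcome |01> occurs with probability 1/4.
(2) The expectation value of XI is sqrt(2)/2.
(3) The amplitude on |00> is exp(7*I*pi/8)/2.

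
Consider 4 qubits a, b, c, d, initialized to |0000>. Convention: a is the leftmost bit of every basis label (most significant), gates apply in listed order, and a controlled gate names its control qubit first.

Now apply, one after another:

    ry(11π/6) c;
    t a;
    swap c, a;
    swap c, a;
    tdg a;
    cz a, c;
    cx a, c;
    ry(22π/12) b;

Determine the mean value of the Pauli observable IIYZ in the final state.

In the final state, IIYZ has expectation 0.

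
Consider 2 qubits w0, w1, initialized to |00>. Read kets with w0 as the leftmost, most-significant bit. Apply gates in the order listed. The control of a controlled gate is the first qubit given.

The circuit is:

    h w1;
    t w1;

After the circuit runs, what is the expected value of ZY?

The observable ZY averages to sqrt(2)/2.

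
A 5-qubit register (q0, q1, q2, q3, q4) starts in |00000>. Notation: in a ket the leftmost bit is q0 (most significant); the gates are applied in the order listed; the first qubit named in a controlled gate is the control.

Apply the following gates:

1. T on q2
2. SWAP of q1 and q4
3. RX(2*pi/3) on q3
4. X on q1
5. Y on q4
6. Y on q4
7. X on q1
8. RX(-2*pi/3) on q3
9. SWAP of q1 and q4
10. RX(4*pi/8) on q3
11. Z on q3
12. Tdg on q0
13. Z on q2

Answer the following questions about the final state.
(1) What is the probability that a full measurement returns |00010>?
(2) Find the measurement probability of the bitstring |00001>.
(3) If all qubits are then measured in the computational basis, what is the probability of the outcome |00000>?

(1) The probability of measuring |00010> is 1/2. Key observation: the block from step 2 through step 9 cancels to the identity and can be dropped.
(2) The probability of measuring |00001> is 0.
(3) Outcome |00000> occurs with probability 1/2.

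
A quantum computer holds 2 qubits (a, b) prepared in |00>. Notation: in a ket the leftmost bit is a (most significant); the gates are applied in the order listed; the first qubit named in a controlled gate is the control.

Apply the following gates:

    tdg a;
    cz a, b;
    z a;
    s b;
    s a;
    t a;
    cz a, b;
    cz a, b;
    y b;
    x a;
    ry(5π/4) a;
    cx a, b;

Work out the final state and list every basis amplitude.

After the circuit, the state carries amplitude 0 on |00>, -I*sqrt(sqrt(2) + 2)/2 on |01>, -I*sqrt(2 - sqrt(2))/2 on |10>, 0 on |11>.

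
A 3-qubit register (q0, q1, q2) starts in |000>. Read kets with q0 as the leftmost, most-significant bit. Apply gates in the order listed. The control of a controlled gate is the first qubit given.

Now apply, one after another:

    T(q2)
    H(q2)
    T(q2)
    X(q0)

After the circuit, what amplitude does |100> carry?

The amplitude on |100> is sqrt(2)/2.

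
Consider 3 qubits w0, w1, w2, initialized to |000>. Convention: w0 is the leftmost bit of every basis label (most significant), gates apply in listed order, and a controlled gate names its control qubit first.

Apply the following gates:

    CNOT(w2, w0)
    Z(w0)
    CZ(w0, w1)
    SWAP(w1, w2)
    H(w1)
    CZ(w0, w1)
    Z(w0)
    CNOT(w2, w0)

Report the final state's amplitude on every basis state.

After the circuit, the state carries amplitude sqrt(2)/2 on |000>, sqrt(2)/2 on |010>, and 0 on every other basis state.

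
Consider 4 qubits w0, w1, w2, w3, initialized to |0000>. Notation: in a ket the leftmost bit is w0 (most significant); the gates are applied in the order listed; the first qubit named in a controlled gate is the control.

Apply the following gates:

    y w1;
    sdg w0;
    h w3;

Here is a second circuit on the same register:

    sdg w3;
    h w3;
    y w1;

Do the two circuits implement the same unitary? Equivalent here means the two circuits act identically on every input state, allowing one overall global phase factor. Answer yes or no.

No — the two circuits implement different unitaries, even allowing a global phase.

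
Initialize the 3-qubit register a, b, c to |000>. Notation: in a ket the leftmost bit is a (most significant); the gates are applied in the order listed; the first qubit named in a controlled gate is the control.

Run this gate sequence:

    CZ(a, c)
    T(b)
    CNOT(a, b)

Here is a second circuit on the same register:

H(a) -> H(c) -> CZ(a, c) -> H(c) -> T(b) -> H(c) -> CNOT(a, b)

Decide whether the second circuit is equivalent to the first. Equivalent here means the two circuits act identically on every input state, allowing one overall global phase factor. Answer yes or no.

No, they are not equivalent — no single phase factor reconciles the two unitaries.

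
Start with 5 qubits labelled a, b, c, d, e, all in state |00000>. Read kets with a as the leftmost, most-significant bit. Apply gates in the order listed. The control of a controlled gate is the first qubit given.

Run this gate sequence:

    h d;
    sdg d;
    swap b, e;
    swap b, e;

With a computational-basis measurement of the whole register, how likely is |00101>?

A full measurement returns |00101> with probability 0.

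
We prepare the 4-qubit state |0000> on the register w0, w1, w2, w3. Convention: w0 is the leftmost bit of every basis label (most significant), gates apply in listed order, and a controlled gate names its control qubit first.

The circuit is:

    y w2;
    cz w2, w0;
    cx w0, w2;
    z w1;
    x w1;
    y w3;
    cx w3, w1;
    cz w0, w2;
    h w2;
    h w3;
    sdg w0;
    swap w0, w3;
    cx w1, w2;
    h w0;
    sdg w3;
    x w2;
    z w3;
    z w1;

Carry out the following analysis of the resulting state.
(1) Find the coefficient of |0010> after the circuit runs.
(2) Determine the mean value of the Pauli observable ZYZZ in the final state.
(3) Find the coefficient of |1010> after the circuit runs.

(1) |0010> carries amplitude 0 in the final state.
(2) The observable ZYZZ averages to 0.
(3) The amplitude on |1010> is -sqrt(2)/2.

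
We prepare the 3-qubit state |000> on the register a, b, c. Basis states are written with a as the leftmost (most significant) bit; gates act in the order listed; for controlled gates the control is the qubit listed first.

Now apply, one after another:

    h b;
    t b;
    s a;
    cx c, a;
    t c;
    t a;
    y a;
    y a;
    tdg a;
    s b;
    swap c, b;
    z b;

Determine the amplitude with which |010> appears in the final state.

|010> carries amplitude 0 in the final state. Key observation: the block from step 6 through step 9 cancels to the identity and can be dropped.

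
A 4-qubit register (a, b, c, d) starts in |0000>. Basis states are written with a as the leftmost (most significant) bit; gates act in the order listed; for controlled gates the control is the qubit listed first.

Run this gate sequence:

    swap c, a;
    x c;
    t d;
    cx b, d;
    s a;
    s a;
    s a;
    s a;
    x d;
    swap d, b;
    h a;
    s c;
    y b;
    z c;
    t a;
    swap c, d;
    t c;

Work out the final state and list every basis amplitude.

The resulting statevector has amplitude -sqrt(2)/2 on |0001>, -sqrt(2)*exp(I*pi/4)/2 on |1001>, and 0 on every other basis state.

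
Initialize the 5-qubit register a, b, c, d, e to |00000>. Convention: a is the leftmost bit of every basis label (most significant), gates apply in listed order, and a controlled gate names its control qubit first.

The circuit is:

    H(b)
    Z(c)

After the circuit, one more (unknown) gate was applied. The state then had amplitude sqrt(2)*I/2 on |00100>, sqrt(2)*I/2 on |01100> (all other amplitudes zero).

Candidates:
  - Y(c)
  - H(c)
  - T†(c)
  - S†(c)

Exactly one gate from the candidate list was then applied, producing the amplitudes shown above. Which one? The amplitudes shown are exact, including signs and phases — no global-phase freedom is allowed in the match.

The unique candidate consistent with the amplitudes is Y(c).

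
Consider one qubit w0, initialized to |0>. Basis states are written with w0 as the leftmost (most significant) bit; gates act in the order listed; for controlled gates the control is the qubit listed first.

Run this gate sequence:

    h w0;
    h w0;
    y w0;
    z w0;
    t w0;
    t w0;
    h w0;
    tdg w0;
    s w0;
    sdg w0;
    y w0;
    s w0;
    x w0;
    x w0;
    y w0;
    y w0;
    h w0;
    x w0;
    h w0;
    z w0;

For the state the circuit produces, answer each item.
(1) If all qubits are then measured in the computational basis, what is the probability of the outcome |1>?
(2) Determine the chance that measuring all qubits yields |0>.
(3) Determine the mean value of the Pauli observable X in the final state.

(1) A full measurement returns |1> with probability 1/2. Key observation: gates 17-20 undo each other exactly, leaving only the rest of the circuit to track.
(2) A full measurement returns |0> with probability 1/2.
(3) In the final state, X has expectation -sqrt(2)/2.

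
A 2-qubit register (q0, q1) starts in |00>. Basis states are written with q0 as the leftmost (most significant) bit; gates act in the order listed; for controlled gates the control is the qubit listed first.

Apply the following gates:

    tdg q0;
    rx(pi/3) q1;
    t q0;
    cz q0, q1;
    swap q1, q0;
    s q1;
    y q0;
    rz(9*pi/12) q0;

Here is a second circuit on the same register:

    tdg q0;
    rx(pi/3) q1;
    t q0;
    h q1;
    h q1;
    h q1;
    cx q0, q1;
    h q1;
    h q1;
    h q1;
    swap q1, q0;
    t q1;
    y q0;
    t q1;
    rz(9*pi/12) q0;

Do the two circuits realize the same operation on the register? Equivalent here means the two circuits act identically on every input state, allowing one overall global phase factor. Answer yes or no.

Yes, they are equivalent — the unitaries differ by at most a global phase.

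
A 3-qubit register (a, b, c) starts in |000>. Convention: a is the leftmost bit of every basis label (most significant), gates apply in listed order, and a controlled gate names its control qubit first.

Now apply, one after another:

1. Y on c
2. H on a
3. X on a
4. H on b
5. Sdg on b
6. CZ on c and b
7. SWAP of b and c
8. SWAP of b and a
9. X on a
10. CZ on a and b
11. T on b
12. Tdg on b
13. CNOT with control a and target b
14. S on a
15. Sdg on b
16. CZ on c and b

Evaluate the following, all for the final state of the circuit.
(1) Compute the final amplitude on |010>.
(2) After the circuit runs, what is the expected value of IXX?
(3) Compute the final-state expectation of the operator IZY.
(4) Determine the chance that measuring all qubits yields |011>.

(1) |010> carries amplitude 1/2 in the final state.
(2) In the final state, IXX has expectation -1.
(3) The expectation value of IZY is 1.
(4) A full measurement returns |011> with probability 1/4.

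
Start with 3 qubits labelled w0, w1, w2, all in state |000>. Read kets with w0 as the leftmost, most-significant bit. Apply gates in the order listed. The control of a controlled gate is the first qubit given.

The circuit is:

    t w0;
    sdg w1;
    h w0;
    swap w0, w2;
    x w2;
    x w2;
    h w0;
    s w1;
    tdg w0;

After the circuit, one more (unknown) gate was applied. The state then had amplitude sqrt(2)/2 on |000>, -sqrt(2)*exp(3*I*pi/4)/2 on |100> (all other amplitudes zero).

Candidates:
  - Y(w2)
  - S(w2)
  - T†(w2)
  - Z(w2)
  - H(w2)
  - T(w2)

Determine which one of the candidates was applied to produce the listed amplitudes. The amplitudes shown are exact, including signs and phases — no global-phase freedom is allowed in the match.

The applied gate was H(w2).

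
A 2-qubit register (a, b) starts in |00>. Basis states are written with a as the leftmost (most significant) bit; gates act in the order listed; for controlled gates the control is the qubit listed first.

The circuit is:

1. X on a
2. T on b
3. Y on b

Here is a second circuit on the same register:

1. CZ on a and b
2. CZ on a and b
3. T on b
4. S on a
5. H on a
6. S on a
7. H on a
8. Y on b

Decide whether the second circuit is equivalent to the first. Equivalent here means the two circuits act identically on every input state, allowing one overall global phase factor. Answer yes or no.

No: there is an input state on which the two circuits produce genuinely different outputs (not merely differing by a phase).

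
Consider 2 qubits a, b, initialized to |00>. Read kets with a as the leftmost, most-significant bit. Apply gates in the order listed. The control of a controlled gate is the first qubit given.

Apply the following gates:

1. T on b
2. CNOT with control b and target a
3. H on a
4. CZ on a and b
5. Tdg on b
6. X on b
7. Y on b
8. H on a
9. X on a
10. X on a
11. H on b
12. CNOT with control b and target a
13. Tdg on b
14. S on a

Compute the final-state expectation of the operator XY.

In the final state, XY has expectation sqrt(2)/2.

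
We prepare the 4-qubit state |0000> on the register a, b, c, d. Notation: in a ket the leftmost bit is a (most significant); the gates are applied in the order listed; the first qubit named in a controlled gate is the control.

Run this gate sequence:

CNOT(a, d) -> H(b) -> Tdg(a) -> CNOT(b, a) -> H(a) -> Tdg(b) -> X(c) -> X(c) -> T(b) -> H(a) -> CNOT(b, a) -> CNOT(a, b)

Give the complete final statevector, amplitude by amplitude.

The final amplitudes are sqrt(2)/2 on |0000>, sqrt(2)/2 on |0100>, and 0 on every other basis state. Key observation: the block from step 4 through step 11 cancels to the identity and can be dropped.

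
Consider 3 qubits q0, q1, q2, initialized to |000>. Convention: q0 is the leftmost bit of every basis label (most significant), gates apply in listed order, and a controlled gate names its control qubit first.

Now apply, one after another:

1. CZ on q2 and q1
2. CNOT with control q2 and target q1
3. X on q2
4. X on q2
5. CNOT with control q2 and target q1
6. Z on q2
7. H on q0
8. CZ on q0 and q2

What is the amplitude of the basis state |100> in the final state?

The final state's coefficient on |100> equals sqrt(2)/2.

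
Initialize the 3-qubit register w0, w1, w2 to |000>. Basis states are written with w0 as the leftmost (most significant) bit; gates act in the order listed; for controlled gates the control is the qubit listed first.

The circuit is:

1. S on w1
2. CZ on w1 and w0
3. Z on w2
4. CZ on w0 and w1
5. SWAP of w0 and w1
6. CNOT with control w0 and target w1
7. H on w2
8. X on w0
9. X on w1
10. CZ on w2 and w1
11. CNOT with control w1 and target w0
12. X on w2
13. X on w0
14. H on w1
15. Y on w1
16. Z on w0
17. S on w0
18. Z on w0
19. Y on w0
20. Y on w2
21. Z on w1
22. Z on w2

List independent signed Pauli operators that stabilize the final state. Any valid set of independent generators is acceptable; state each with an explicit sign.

The final state is stabilized by the group generated by -IXI, -IIX, +ZII; other independent generating sets are equally valid.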